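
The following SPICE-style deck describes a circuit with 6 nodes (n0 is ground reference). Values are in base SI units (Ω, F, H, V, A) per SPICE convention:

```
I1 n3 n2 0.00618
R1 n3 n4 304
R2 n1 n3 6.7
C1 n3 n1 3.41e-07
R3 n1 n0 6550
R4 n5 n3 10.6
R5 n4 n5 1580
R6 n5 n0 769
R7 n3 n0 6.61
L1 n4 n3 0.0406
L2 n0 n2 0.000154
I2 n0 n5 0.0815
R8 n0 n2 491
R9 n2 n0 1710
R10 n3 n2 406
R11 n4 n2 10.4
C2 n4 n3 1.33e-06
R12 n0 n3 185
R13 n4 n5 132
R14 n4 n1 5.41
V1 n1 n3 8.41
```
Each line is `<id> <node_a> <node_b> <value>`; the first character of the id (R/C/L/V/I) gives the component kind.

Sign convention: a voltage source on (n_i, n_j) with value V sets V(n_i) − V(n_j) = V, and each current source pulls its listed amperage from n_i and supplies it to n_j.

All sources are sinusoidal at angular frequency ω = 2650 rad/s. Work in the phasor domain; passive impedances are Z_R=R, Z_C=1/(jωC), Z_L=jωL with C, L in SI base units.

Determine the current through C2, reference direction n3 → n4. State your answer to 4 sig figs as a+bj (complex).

Element admittances at ω=2650 rad/s:
  I1: injects 0.00618 A into n2 (from n3)
  Y(R1) = 0.003289+0.000j S between n3,n4
  Y(R2) = 0.1493+0.000j S between n1,n3
  Y(C1) = 0.000+0.0009036j S between n3,n1
  Y(R3) = 0.0001527+0.000j S between n1,n0
  Y(R4) = 0.09434+0.000j S between n5,n3
  Y(R5) = 0.0006329+0.000j S between n4,n5
  Y(R6) = 0.001300+0.000j S between n5,n0
  Y(R7) = 0.1513+0.000j S between n3,n0
  Y(L1) = 0.000-0.009295j S between n4,n3
  Y(L2) = 0.000-2.450j S between n0,n2
  I2: injects 0.0815 A into n5 (from n0)
  Y(R8) = 0.002037+0.000j S between n0,n2
  Y(R9) = 0.0005848+0.000j S between n2,n0
  Y(R10) = 0.002463+0.000j S between n3,n2
  Y(R11) = 0.09615+0.000j S between n4,n2
  Y(C2) = 0.000+0.003524j S between n4,n3
  Y(R12) = 0.005405+0.000j S between n0,n3
  Y(R13) = 0.007576+0.000j S between n4,n5
  Y(R14) = 0.1848+0.000j S between n4,n1
  V1: constraint V(n1)−V(n3) = 8.41
Assemble and solve the 6×6 MNA system:
  V(n1)=6.448-0.003496j  V(n2)=-4.863e-05+0.1587j  V(n3)=-1.962-0.003496j  V(n4)=4.030+0.1684j  V(n5)=-0.6792+0.01014j
  i(V1)=-1.703+0.02418j

0.0006059-0.02112j A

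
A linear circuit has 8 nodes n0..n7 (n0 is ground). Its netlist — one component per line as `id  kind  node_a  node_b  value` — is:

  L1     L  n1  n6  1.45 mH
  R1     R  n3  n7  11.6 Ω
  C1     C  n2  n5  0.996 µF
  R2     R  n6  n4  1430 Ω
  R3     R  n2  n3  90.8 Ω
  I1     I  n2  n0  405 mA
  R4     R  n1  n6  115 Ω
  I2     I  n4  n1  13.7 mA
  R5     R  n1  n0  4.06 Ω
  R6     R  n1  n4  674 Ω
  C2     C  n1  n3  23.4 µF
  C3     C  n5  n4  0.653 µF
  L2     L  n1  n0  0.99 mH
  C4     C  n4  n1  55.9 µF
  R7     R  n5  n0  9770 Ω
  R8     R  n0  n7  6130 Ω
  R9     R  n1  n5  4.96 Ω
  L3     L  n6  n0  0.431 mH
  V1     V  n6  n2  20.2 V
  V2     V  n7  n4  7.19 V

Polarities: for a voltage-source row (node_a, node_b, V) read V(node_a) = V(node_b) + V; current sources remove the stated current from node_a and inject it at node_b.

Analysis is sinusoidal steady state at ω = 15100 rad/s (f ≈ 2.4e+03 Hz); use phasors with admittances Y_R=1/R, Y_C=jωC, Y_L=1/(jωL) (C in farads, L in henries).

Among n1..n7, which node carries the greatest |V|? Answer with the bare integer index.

Apply KCL at each of the 7 non-ground nodes and solve the resulting linear system.
Node n1: branches {L1, R4, I2, R5, R6, C2, L2, C4, R9} → V_1 = -0.7267-1.233j
Node n2: branches {C1, R3, I1, V1} → V_2 = -21.86-0.9400j
Node n3: branches {R1, R3, C2} → V_3 = -0.2974-2.170j
Node n4: branches {R2, I2, R6, C3, C4, V2} → V_4 = -0.8926-0.5680j
Node n5: branches {C1, C3, R7, R9} → V_5 = -0.9724-2.787j
Node n6: branches {L1, R2, R4, L3, V1} → V_6 = -1.663-0.9400j
Node n7: branches {R1, R8, V2} → V_7 = 6.297-0.5680j
Source currents: i(V1)=0.1397-0.3006j, i(V2)=-0.5695-0.1380j

2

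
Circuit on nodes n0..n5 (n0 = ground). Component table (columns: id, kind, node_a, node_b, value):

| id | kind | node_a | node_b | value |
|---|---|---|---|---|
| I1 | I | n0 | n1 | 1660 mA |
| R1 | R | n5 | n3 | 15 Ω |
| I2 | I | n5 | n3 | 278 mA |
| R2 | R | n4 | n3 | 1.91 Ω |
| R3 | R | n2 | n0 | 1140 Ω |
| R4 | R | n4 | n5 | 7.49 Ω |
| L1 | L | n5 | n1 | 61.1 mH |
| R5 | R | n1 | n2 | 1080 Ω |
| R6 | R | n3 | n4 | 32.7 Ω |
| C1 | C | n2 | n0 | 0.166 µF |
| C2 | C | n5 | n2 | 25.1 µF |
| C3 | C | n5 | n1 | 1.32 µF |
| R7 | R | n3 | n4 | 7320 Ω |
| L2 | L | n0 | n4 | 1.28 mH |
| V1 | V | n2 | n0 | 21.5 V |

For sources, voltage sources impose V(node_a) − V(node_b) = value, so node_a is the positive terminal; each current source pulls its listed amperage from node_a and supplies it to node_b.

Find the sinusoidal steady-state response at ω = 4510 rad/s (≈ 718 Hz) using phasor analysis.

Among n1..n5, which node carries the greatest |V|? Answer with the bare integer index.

1

MNA unknowns: 5 node voltages V₁..V_5 plus 1 source current (V1)
I1: z[0]−=1.66, z[1]+=1.66
R1: Y=0.06667+0.000j on G[5,3]
I2: z[5]−=0.278, z[3]+=0.278
R2: Y=0.5236+0.000j on G[4,3]
R3: Y=0.0008772+0.000j on G[2,0]
R4: Y=0.1335+0.000j on G[4,5]
L1: Y=0.000-0.003629j on G[5,1]
R5: Y=0.0009259+0.000j on G[1,2]
R6: Y=0.03058+0.000j on G[3,4]
C1: Y=0.000+0.0007487j on G[2,0]
C2: Y=0.000+0.1132j on G[5,2]
C3: Y=0.000+0.005953j on G[5,1]
R7: Y=0.0001366+0.000j on G[3,4]
L2: Y=0.000-0.1732j on G[0,4]
V1: row V2−V0=21.5, i_V1 at 2,0
solve → V1=256.4-589.0j, V2=21.50+0.000j, V3=0.1598+29.30j, V4=-2.946+29.02j, V5=21.81+31.66j
aux → i_V1=-3.385-0.5264j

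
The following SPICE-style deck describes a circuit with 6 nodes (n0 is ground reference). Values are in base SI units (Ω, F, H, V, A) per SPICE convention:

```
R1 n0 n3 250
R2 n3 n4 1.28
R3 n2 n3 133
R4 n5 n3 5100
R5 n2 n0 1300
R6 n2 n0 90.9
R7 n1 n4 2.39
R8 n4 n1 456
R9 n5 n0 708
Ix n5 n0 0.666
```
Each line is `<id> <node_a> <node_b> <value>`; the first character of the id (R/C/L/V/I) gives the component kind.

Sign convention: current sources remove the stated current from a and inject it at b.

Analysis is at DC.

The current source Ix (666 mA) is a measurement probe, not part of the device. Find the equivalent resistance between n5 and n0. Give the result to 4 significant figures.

Apply KCL at each of the 5 non-ground nodes and solve the resulting linear system.
Node n1: branches {R7, R8} → V_1 = -9.268
Node n2: branches {R3, R5, R6} → V_2 = -3.612
Node n3: branches {R1, R2, R3, R4} → V_3 = -9.268
Node n4: branches {R2, R7, R8} → V_4 = -9.268
Node n5: branches {R4, R9, Ix} → V_5 = -415.2

R_eq = 623.4 Ω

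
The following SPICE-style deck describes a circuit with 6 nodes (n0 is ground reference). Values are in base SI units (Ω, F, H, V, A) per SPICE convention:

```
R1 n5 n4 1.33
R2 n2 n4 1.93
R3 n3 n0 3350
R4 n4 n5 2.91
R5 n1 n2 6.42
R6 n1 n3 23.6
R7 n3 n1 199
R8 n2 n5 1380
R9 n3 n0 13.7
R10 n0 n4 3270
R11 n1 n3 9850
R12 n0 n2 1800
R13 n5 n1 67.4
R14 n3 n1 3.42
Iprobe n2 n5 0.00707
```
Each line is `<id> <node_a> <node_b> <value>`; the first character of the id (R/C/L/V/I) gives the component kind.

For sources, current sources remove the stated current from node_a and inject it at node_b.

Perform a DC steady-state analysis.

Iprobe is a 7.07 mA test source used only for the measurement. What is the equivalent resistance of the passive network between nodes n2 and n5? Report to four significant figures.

R_eq = 2.731 Ω

Apply KCL at each of the 5 non-ground nodes and solve the resulting linear system.
Node n1: branches {R5, R6, R7, R11, R13, R14} → V_1 = -4.168e-05
Node n2: branches {R2, R5, R8, R12, Iprobe} → V_2 = -0.001736
Node n3: branches {R3, R6, R7, R9, R11, R14} → V_3 = -3.429e-05
Node n4: branches {R1, R2, R4, R10} → V_4 = 0.01137
Node n5: branches {R1, R4, R8, R13, Iprobe} → V_5 = 0.01757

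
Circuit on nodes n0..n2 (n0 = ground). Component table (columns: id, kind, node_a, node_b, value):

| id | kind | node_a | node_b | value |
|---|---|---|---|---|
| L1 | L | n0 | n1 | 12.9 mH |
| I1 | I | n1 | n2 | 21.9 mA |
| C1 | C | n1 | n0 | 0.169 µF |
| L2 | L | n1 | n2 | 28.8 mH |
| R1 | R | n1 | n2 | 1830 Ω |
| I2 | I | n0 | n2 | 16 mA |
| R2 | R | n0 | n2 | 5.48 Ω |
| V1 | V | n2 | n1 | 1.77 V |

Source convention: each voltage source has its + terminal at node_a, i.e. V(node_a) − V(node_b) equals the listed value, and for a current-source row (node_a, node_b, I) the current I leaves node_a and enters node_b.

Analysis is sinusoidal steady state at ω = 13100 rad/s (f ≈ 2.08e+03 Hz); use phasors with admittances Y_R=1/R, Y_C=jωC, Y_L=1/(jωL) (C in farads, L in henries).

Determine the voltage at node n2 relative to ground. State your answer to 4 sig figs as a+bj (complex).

0.08837-0.03413j V

MNA unknowns: 2 node voltages V₁..V_2 plus 1 source current (V1)
L1: Y=0.000-0.005918j on G[0,1]
I1: z[1]−=0.0219, z[2]+=0.0219
C1: Y=0.000+0.002214j on G[1,0]
L2: Y=0.000-0.002651j on G[1,2]
R1: Y=0.0005464+0.000j on G[1,2]
I2: z[0]−=0.016, z[2]+=0.016
R2: Y=0.1825+0.000j on G[0,2]
V1: row V2−V1=1.77, i_V1 at 2,1
solve → V1=-1.682-0.03413j, V2=0.08837-0.03413j
aux → i_V1=0.02081+0.01092j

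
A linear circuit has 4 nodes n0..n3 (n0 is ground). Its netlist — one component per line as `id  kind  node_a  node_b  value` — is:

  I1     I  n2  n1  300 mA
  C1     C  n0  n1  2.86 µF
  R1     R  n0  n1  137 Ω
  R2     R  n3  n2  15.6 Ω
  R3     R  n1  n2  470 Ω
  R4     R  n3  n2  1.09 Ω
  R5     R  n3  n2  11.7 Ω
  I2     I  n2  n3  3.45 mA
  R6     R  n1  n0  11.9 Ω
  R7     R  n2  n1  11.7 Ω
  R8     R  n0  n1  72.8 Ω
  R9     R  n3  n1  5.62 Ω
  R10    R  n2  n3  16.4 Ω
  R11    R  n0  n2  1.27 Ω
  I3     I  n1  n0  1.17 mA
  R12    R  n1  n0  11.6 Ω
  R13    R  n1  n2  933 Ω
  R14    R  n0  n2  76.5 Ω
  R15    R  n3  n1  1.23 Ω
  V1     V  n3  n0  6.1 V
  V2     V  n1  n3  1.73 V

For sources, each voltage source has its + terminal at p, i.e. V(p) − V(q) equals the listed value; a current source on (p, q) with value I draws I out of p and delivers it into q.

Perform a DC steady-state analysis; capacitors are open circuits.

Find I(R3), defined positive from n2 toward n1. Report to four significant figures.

-0.008990 A

Apply KCL at each of the 3 non-ground nodes and solve the resulting linear system.
Node n1: branches {I1, C1, R1, R3, R6, R7, R8, R9, I3, R12, R13, R15, V2} → V_1 = 7.830
Node n2: branches {I1, R2, R3, R4, R5, I2, R7, R10, R11, R13, R14} → V_2 = 3.605
Node n3: branches {R2, R4, R5, I2, R9, R10, R15, V1, V2} → V_3 = 6.100
Source currents: i(V1)=-4.384, i(V2)=-3.288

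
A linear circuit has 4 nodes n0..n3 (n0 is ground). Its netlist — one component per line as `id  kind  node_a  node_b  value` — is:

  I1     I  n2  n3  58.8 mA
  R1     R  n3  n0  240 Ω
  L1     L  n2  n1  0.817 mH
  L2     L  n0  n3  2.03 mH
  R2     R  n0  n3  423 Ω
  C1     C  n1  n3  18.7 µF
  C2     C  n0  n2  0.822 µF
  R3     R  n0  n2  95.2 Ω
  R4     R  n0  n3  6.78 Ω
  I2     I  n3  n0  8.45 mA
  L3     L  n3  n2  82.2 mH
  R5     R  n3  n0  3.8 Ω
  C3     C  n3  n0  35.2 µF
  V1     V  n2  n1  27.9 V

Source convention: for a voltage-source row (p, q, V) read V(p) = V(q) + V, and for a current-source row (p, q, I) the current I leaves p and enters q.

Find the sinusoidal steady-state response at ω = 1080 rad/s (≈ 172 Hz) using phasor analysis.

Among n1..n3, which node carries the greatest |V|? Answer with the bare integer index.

Element admittances at ω=1080 rad/s:
  I1: injects 0.0588 A into n3 (from n2)
  Y(R1) = 0.004167+0.000j S between n3,n0
  Y(L1) = 0.000-1.133j S between n2,n1
  Y(L2) = 0.000-0.4561j S between n0,n3
  Y(R2) = 0.002364+0.000j S between n0,n3
  Y(C1) = 0.000+0.02020j S between n1,n3
  Y(C2) = 0.000+0.0008878j S between n0,n2
  Y(R3) = 0.01050+0.000j S between n0,n2
  Y(R4) = 0.1475+0.000j S between n0,n3
  I2: injects 0.00845 A into n0 (from n3)
  Y(L3) = 0.000-0.01126j S between n3,n2
  Y(R5) = 0.2632+0.000j S between n3,n0
  Y(C3) = 0.000+0.03802j S between n3,n0
  V1: constraint V(n2)−V(n1) = 27.9
Assemble and solve the 4×4 MNA system:
  V(n1)=-3.752+31.19j  V(n2)=24.15+31.19j  V(n3)=0.1380-0.6983j
  i(V1)=-0.6439+31.54j

2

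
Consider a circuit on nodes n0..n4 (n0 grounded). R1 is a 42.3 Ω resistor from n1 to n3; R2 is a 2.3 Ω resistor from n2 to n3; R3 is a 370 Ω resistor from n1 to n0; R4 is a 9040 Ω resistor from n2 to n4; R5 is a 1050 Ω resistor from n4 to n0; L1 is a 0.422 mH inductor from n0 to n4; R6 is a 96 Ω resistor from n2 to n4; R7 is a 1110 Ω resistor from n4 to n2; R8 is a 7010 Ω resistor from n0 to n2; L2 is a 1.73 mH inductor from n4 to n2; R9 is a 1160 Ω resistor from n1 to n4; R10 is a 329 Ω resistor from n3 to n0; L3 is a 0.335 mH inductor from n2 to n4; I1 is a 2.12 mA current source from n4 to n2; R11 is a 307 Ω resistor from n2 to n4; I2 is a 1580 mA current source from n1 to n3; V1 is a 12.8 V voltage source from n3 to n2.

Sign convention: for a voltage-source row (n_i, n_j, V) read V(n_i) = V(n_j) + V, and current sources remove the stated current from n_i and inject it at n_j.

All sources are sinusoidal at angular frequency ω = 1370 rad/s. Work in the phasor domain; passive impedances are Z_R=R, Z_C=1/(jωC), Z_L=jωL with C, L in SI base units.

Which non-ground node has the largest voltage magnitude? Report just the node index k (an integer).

Element admittances at ω=1370 rad/s:
  Y(R1) = 0.02364+0.000j S between n1,n3
  Y(R2) = 0.4348+0.000j S between n2,n3
  Y(R3) = 0.002703+0.000j S between n1,n0
  Y(R4) = 0.0001106+0.000j S between n2,n4
  Y(R5) = 0.0009524+0.000j S between n4,n0
  Y(L1) = 0.000-1.730j S between n0,n4
  Y(R6) = 0.01042+0.000j S between n2,n4
  Y(R7) = 0.0009009+0.000j S between n4,n2
  Y(R8) = 0.0001427+0.000j S between n0,n2
  Y(L2) = 0.000-0.4219j S between n4,n2
  Y(R9) = 0.0008621+0.000j S between n1,n4
  Y(R10) = 0.003040+0.000j S between n3,n0
  Y(L3) = 0.000-2.179j S between n2,n4
  I1: injects 0.00212 A into n2 (from n4)
  Y(R11) = 0.003257+0.000j S between n2,n4
  I2: injects 1.58 A into n3 (from n1)
  V1: constraint V(n3)−V(n2) = 12.8
Assemble and solve the 5×5 MNA system:
  V(n1)=-46.95+0.08945j  V(n2)=0.0008666+0.1011j  V(n3)=12.80+0.1011j  V(n4)=0.0003537+0.05087j
  i(V1)=-5.437-0.0005822j

1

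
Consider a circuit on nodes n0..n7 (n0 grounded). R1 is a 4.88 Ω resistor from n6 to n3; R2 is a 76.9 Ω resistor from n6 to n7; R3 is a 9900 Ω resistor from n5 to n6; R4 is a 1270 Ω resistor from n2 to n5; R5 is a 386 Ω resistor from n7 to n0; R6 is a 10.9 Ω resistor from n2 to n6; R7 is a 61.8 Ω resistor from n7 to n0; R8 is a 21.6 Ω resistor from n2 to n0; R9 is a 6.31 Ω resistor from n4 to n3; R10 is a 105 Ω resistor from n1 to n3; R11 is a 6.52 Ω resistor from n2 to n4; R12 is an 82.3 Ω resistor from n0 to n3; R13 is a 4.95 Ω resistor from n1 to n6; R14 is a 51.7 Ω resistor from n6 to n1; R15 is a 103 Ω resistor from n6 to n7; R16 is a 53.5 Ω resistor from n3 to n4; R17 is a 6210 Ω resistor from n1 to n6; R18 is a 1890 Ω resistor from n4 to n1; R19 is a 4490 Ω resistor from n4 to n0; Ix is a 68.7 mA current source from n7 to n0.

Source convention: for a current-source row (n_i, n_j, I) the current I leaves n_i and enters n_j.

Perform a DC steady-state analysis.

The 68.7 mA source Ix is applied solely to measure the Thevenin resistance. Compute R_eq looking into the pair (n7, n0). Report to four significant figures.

R_eq = 29.45 Ω

Element admittances at DC:
  Y(R1) = 0.2049 S between n6,n3
  Y(R2) = 0.01300 S between n6,n7
  Y(R3) = 0.0001010 S between n5,n6
  Y(R4) = 0.0007874 S between n2,n5
  Y(R5) = 0.002591 S between n7,n0
  Y(R6) = 0.09174 S between n2,n6
  Y(R7) = 0.01618 S between n7,n0
  Y(R8) = 0.04630 S between n2,n0
  Y(R9) = 0.1585 S between n4,n3
  Y(R10) = 0.009524 S between n1,n3
  Y(R11) = 0.1534 S between n2,n4
  Y(R12) = 0.01215 S between n0,n3
  Y(R13) = 0.2020 S between n1,n6
  Y(R14) = 0.01934 S between n6,n1
  Y(R15) = 0.009709 S between n6,n7
  Y(R16) = 0.01869 S between n3,n4
  Y(R17) = 0.0001610 S between n1,n6
  Y(R18) = 0.0005291 S between n4,n1
  Y(R19) = 0.0002227 S between n4,n0
  Ix: injects 0.0687 A into n0 (from n7)
Assemble and solve the 7×7 MNA system:
  V(n1)=-0.6679  V(n2)=-0.5034  V(n3)=-0.5998  V(n4)=-0.5549  V(n5)=-0.5224  V(n6)=-0.6711  V(n7)=-2.023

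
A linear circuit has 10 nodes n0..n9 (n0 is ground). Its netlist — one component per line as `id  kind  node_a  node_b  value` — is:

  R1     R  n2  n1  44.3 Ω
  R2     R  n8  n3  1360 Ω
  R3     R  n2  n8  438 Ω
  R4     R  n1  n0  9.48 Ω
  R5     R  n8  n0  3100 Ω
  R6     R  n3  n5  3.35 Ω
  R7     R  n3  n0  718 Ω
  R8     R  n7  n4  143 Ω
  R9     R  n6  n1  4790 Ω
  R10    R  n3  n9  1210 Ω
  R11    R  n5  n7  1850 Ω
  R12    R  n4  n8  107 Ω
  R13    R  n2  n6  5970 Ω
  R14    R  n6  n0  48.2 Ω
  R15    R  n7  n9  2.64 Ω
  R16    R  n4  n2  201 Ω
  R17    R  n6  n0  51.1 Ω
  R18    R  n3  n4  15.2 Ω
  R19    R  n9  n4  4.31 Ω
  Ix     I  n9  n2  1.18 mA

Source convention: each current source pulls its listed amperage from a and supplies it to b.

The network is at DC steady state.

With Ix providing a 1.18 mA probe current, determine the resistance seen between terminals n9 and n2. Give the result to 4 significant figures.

MNA unknowns: 9 node voltages V₁..V_9
R1: Y=0.02257 on G[2,1]
R2: Y=0.0007353 on G[8,3]
R3: Y=0.002283 on G[2,8]
R4: Y=0.1055 on G[1,0]
R5: Y=0.0003226 on G[8,0]
R6: Y=0.2985 on G[3,5]
R7: Y=0.001393 on G[3,0]
R8: Y=0.006993 on G[7,4]
R9: Y=0.0002088 on G[6,1]
R10: Y=0.0008264 on G[3,9]
R11: Y=0.0005405 on G[5,7]
R12: Y=0.009346 on G[4,8]
R13: Y=0.0001675 on G[2,6]
R14: Y=0.02075 on G[6,0]
R15: Y=0.3788 on G[7,9]
R16: Y=0.004975 on G[4,2]
R17: Y=0.01957 on G[6,0]
R18: Y=0.06579 on G[3,4]
R19: Y=0.2320 on G[9,4]
Ix: z[9]−=0.00118, z[2]+=0.00118
solve → V1=0.001986, V2=0.01129, V3=-0.1284, V4=-0.1313, V5=-0.1284, V6=5.665e-05, V7=-0.1361, V8=-0.1021, V9=-0.1362

R_eq = 125.0 Ω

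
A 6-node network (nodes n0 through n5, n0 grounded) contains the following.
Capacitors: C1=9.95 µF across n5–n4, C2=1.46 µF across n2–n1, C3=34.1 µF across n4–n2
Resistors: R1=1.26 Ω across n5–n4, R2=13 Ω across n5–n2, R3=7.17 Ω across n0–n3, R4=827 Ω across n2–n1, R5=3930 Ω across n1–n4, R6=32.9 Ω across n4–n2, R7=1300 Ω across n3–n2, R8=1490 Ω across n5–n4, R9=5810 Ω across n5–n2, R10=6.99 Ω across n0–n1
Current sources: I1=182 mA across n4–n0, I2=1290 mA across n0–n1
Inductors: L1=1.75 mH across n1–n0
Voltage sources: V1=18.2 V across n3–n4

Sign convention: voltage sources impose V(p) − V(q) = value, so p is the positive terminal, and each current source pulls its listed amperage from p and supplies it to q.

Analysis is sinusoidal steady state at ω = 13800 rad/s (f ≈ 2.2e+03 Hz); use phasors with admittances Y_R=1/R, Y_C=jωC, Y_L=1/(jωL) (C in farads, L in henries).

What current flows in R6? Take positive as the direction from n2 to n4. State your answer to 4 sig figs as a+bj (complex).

0.03360-0.001883j A

Apply KCL at each of the 5 non-ground nodes and solve the resulting linear system.
Node n1: branches {C2, L1, R4, R5, I2, R10} → V_1 = 8.412-1.156j
Node n2: branches {R2, C2, R4, R6, C3, R7, R9} → V_2 = -17.44+3.622j
Node n3: branches {R3, R7, V1} → V_3 = -0.3414+3.684j
Node n4: branches {C1, R1, I1, R5, R6, C3, R8, V1} → V_4 = -18.54+3.684j
Node n5: branches {C1, R1, R2, R8, R9} → V_5 = -18.45+3.663j
Source currents: i(V1)=0.03446-0.5138j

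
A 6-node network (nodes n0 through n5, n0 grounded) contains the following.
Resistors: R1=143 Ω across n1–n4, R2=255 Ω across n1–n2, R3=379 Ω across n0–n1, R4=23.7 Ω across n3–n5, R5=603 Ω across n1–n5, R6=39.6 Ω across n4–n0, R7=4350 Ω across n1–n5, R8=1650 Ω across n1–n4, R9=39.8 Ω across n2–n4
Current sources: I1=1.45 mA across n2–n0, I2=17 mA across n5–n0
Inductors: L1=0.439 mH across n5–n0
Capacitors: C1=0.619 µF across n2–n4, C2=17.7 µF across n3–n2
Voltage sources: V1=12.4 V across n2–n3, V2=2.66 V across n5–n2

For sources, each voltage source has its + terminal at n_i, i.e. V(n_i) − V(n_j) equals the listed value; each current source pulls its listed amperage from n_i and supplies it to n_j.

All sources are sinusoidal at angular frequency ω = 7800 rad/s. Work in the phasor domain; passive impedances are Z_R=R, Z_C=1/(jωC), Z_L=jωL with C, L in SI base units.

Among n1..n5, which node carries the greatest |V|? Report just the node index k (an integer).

3

MNA unknowns: 5 node voltages V₁..V_5 plus 2 source currents (V1, V2)
R1: Y=0.006993+0.000j on G[1,4]
R2: Y=0.003922+0.000j on G[1,2]
R3: Y=0.002639+0.000j on G[0,1]
R4: Y=0.04219+0.000j on G[3,5]
I1: z[2]−=0.00145, z[0]+=0.00145
R5: Y=0.001658+0.000j on G[1,5]
I2: z[5]−=0.017, z[0]+=0.017
L1: Y=0.000-0.2920j on G[5,0]
R6: Y=0.02525+0.000j on G[4,0]
R7: Y=0.0002299+0.000j on G[1,5]
C1: Y=0.000+0.004828j on G[2,4]
C2: Y=0.000+0.1381j on G[3,2]
R8: Y=0.0006061+0.000j on G[1,4]
R9: Y=0.02513+0.000j on G[2,4]
V1: row V2−V3=12.4, i_V1 at 2,3
V2: row V5−V2=2.66, i_V2 at 5,2
solve → V1=-1.286-0.01720j, V2=-2.668+0.06405j, V3=-15.07+0.06405j, V4=-1.337-0.08530j, V5=-0.007531+0.06405j
aux → i_V1=-0.6354-1.712j, i_V2=-0.6736-0.002353j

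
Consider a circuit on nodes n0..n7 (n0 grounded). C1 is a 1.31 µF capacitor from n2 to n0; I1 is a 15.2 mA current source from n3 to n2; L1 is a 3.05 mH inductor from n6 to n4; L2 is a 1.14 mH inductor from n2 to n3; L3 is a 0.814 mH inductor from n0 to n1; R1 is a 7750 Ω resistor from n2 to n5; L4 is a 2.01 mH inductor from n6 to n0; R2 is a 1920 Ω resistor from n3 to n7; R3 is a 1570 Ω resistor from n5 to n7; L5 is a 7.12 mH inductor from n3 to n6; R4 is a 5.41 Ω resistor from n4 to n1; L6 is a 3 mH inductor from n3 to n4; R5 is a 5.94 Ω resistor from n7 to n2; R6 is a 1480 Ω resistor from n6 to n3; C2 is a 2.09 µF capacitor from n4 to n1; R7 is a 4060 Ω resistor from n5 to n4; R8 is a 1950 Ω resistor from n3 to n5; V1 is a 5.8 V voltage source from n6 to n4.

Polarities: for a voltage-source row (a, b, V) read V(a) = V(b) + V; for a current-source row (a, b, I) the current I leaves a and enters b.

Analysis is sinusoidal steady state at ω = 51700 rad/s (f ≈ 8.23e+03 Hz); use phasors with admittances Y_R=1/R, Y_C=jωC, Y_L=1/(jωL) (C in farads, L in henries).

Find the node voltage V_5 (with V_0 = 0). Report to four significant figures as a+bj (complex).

Element admittances at ω=51700 rad/s:
  Y(C1) = 0.000+0.06773j S between n2,n0
  I1: injects 0.0152 A into n2 (from n3)
  Y(L1) = 0.000-0.006342j S between n6,n4
  Y(L2) = 0.000-0.01697j S between n2,n3
  Y(L3) = 0.000-0.02376j S between n0,n1
  Y(R1) = 0.0001290+0.000j S between n2,n5
  Y(L4) = 0.000-0.009623j S between n6,n0
  Y(R2) = 0.0005208+0.000j S between n3,n7
  Y(R3) = 0.0006369+0.000j S between n5,n7
  Y(L5) = 0.000-0.002717j S between n3,n6
  Y(R4) = 0.1848+0.000j S between n4,n1
  Y(L6) = 0.000-0.006447j S between n3,n4
  Y(R5) = 0.1684+0.000j S between n7,n2
  Y(R6) = 0.0006757+0.000j S between n6,n3
  Y(C2) = 0.000+0.1081j S between n4,n1
  Y(R7) = 0.0002463+0.000j S between n5,n4
  Y(R8) = 0.0005128+0.000j S between n3,n5
  V1: constraint V(n6)−V(n4) = 5.8
Assemble and solve the 8×8 MNA system:
  V(n1)=-1.705-0.2608j  V(n2)=-0.006291-0.1033j  V(n3)=-0.002584-0.5753j  V(n4)=-1.634-0.08281j  V(n5)=-0.2684-0.2595j  V(n6)=4.166-0.08281j  V(n7)=-0.007265-0.1053j
  i(V1)=-0.003357+0.08786j

-0.2684-0.2595j V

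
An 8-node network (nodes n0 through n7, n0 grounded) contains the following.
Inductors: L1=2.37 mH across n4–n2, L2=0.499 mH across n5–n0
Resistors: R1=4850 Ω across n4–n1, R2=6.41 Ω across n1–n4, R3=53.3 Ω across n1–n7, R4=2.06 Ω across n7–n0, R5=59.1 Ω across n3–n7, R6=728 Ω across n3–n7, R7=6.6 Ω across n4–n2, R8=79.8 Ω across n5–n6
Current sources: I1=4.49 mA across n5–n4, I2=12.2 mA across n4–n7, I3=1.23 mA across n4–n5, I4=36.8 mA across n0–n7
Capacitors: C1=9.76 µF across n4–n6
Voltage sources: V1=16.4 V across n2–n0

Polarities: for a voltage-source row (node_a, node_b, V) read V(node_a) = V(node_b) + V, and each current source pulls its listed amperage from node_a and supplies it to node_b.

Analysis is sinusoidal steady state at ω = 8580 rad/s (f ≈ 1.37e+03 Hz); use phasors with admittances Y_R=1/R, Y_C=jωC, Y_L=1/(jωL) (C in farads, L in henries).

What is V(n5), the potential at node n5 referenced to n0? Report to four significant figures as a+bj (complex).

-0.03155+0.7319j V

Apply KCL at each of the 7 non-ground nodes and solve the resulting linear system.
Node n1: branches {R1, R2, R3} → V_1 = 12.52-0.6814j
Node n2: branches {L1, R7, V1} → V_2 = 16.40+0.000j
Node n3: branches {R5, R6} → V_3 = 0.5631-0.02536j
Node n4: branches {L1, R1, I1, R2, I2, I3, C1, R7} → V_4 = 13.96-0.7602j
Node n5: branches {I1, L2, I3, R8} → V_5 = -0.03155+0.7319j
Node n6: branches {C1, R8} → V_6 = 13.87+1.320j
Node n7: branches {R3, I2, R4, R5, I4, R6} → V_7 = 0.5631-0.02536j
Source currents: i(V1)=-0.4075+0.004939j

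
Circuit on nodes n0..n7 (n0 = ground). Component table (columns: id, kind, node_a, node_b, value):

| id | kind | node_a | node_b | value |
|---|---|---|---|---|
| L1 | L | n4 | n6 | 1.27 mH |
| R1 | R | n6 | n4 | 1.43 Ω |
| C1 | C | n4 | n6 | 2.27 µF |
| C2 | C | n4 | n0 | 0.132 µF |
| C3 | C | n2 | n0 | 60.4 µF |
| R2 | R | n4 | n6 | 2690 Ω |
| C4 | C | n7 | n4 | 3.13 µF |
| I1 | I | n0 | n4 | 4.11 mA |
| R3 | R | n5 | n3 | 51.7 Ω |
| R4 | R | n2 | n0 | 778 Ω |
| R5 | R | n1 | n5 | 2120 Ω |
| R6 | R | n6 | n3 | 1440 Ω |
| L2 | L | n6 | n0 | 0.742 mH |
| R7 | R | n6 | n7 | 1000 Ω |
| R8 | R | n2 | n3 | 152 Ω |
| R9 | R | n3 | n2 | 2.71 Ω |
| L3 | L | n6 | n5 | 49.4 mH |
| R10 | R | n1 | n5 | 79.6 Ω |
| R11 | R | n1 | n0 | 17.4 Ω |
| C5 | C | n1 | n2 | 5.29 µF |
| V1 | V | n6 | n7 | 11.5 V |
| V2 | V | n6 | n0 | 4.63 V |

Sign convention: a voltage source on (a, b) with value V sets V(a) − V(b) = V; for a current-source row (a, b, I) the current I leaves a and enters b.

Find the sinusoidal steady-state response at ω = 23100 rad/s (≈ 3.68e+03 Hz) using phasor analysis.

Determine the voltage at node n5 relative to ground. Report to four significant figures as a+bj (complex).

0.002609-0.1347j V

Apply KCL at each of the 7 non-ground nodes and solve the resulting linear system.
Node n1: branches {R5, R10, R11, C5} → V_1 = -0.01130-0.009651j
Node n2: branches {C3, R4, R8, R9, C5} → V_2 = -0.002502-0.002854j
Node n3: branches {R3, R6, R8, R9} → V_3 = 0.005880-0.009294j
Node n4: branches {L1, R1, C1, C2, R2, C4, I1} → V_4 = 4.477-1.188j
Node n5: branches {R3, R5, L3, R10} → V_5 = 0.002609-0.1347j
Node n6: branches {L1, R1, C1, R2, R6, L2, R7, L3, V1, V2} → V_6 = 4.630+0.000j
Node n7: branches {C4, R7, V1} → V_7 = -6.870+0.000j
Source currents: i(V1)=-0.09740-0.8204j, i(V2)=-0.002842+0.2605j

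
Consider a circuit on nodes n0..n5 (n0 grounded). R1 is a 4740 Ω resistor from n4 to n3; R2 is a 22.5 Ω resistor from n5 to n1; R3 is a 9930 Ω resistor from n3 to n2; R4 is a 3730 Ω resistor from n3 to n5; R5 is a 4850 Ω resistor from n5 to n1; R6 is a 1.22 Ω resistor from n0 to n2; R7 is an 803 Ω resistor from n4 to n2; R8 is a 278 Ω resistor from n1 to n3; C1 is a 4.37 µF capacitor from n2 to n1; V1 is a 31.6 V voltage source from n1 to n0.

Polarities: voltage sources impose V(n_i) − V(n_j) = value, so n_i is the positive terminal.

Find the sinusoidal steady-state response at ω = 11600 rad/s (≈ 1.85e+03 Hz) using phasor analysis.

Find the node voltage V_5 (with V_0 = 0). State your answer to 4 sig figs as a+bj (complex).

MNA unknowns: 5 node voltages V₁..V_5 plus 1 source current (V1)
R1: Y=0.0002110+0.000j on G[4,3]
R2: Y=0.04444+0.000j on G[5,1]
R3: Y=0.0001007+0.000j on G[3,2]
R4: Y=0.0002681+0.000j on G[3,5]
R5: Y=0.0002062+0.000j on G[5,1]
R6: Y=0.8197+0.000j on G[0,2]
R7: Y=0.001245+0.000j on G[4,2]
R8: Y=0.003597+0.000j on G[1,3]
C1: Y=0.000+0.05069j on G[2,1]
V1: row V1−V0=31.6, i_V1 at 1,0
solve → V1=31.60+0.000j, V2=0.1304+1.946j, V3=29.47+0.1320j, V4=4.380+1.683j, V5=31.59+0.0007876j
aux → i_V1=-0.1069-1.595j

31.59+0.0007876j V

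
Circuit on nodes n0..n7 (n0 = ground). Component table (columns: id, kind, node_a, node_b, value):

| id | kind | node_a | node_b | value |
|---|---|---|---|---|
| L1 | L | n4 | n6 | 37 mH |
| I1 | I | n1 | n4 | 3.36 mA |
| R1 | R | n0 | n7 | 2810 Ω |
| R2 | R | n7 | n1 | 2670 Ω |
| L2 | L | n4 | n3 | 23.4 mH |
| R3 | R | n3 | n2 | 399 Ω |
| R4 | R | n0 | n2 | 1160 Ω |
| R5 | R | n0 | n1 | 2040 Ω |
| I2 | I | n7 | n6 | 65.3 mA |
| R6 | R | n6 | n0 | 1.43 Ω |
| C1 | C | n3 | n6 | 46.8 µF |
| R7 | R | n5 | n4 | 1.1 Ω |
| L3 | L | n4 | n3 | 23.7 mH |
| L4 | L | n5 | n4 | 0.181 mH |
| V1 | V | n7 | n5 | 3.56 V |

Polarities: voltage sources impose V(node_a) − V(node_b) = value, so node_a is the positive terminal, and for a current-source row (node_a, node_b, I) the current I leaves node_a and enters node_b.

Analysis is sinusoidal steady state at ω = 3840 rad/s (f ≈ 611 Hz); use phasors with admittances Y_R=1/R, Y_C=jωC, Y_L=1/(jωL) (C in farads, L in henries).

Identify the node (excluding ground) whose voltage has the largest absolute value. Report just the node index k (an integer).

7

Element admittances at ω=3840 rad/s:
  Y(L1) = 0.000-0.007038j S between n4,n6
  I1: injects 0.00336 A into n4 (from n1)
  Y(R1) = 0.0003559+0.000j S between n0,n7
  Y(R2) = 0.0003745+0.000j S between n7,n1
  Y(L2) = 0.000-0.01113j S between n4,n3
  Y(R3) = 0.002506+0.000j S between n3,n2
  Y(R4) = 0.0008621+0.000j S between n0,n2
  Y(R5) = 0.0004902+0.000j S between n0,n1
  I2: injects 0.0653 A into n6 (from n7)
  Y(R6) = 0.6993+0.000j S between n6,n0
  Y(C1) = 0.000+0.1797j S between n3,n6
  Y(R7) = 0.9091+0.000j S between n5,n4
  Y(L3) = 0.000-0.01099j S between n4,n3
  Y(L4) = 0.000-1.439j S between n5,n4
  V1: constraint V(n7)−V(n5) = 3.56
Assemble and solve the 8×8 MNA system:
  V(n1)=-2.369-0.8919j  V(n2)=0.002912+0.2127j  V(n3)=0.003914+0.2859j  V(n4)=-0.03719-2.025j  V(n5)=-0.05935-2.059j  V(n6)=-0.0001242+0.001411j  V(n7)=3.501-2.059j
  i(V1)=-0.06874+0.001170j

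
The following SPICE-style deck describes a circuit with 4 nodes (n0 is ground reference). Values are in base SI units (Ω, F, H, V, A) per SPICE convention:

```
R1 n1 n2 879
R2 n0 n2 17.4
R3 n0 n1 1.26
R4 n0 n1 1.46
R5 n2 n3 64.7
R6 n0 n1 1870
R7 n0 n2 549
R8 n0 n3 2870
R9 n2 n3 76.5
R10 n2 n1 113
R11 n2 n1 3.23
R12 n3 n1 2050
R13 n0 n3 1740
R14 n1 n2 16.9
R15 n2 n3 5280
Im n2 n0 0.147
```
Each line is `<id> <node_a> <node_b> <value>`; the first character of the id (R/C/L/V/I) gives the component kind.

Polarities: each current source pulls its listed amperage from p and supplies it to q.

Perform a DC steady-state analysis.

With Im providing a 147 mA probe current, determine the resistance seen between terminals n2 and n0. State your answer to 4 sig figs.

MNA unknowns: 3 node voltages V₁..V_3
R1: Y=0.001138 on G[1,2]
R2: Y=0.05747 on G[0,2]
R3: Y=0.7937 on G[0,1]
R4: Y=0.6849 on G[0,1]
R5: Y=0.01546 on G[2,3]
R6: Y=0.0005348 on G[0,1]
R7: Y=0.001821 on G[0,2]
R8: Y=0.0003484 on G[0,3]
R9: Y=0.01307 on G[2,3]
R10: Y=0.008850 on G[2,1]
R11: Y=0.3096 on G[2,1]
R12: Y=0.0004878 on G[3,1]
R13: Y=0.0005747 on G[0,3]
R14: Y=0.05917 on G[1,2]
R15: Y=0.0001894 on G[2,3]
Im: z[2]−=0.147, z[0]+=0.147
solve → V1=-0.08286, V2=-0.4061, V3=-0.3884

R_eq = 2.762 Ω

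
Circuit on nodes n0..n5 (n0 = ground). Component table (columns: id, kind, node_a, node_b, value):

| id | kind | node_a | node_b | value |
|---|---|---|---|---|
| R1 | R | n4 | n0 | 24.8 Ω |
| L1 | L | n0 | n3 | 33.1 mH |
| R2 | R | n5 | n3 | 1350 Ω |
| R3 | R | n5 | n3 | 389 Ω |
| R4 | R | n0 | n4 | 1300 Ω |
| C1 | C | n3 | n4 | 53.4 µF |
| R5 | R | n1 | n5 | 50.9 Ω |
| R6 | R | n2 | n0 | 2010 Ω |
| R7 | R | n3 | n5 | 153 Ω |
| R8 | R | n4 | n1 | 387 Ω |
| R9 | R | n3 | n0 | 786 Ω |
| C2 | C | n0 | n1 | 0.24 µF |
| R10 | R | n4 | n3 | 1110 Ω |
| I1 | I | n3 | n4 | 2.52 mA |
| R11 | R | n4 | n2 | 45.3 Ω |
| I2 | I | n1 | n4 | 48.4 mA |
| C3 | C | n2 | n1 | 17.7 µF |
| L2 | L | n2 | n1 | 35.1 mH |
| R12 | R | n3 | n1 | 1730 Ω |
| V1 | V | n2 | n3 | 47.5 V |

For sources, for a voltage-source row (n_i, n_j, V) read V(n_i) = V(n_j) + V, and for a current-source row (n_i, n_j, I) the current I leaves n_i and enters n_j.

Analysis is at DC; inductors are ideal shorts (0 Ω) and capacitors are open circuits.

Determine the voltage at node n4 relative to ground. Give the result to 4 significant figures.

Apply KCL at each of the 5 non-ground nodes and solve the resulting linear system.
Node n1: branches {R5, R8, C2, I2, C3, L2, R12} → V_1 = 47.50
Node n2: branches {R6, R11, C3, L2, V1} → V_2 = 47.50
Node n3: branches {L1, R2, R3, C1, R7, R9, R10, I1, R12, V1} → V_3 = 0.000
Node n4: branches {R1, R4, C1, R8, R10, I1, R11, I2} → V_4 = 18.34
Node n5: branches {R2, R3, R5, R7} → V_5 = 31.64
Source currents: i(L1)=0.7772, i(L2)=0.4628, i(V1)=-1.130

18.34 V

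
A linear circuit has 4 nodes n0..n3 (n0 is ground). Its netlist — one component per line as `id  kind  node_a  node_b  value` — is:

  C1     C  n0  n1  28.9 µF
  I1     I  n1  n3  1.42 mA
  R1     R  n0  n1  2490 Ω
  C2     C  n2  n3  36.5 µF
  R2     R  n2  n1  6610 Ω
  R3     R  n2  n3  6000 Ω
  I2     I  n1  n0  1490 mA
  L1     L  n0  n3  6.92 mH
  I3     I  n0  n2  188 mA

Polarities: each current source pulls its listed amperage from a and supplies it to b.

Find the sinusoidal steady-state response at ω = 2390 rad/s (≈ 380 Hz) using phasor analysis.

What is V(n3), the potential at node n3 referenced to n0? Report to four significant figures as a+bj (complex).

Element admittances at ω=2390 rad/s:
  Y(C1) = 0.000+0.06907j S between n0,n1
  I1: injects 0.00142 A into n3 (from n1)
  Y(R1) = 0.0004016+0.000j S between n0,n1
  Y(C2) = 0.000+0.08723j S between n2,n3
  Y(R2) = 0.0001513+0.000j S between n2,n1
  Y(R3) = 0.0001667+0.000j S between n2,n3
  I2: injects 1.49 A into n0 (from n1)
  Y(L1) = 0.000-0.06046j S between n0,n3
  I3: injects 0.188 A into n2 (from n0)
Assemble and solve the 3×3 MNA system:
  V(n1)=-0.1707+21.59j  V(n2)=-0.01171+0.9776j  V(n3)=-0.05158+3.132j

-0.05158+3.132j V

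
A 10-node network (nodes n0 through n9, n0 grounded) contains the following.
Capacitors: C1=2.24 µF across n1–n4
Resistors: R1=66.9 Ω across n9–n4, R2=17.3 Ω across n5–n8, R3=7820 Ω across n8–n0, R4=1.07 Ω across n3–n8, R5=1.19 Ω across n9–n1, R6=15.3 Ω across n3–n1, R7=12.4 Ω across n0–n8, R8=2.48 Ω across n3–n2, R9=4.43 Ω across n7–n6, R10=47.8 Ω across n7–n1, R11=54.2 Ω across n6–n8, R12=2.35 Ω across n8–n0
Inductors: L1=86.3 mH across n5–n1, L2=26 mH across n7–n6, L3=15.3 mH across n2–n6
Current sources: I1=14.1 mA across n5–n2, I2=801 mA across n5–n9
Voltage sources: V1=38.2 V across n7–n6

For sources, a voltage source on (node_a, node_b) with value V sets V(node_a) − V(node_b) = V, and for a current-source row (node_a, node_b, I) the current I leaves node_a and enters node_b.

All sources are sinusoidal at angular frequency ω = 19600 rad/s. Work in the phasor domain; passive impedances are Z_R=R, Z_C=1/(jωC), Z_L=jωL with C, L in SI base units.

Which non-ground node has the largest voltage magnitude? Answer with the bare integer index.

7

Apply KCL at each of the 9 non-ground nodes and solve the resulting linear system.
Node n1: branches {C1, L1, R5, R6, R10} → V_1 = 16.62-0.01754j
Node n2: branches {I1, L3, R8} → V_2 = 1.121+0.1438j
Node n3: branches {R4, R6, R8} → V_3 = 1.096+0.04049j
Node n4: branches {C1, R1} → V_4 = 16.71-0.3043j
Node n5: branches {L1, R2, I1, I2} → V_5 = -14.10-0.3142j
Node n6: branches {L2, L3, R9, R11, V1} → V_6 = -11.37-1.067j
Node n7: branches {L2, R9, R10, V1} → V_7 = 26.83-1.067j
Node n8: branches {R2, R3, R4, R7, R11, R12} → V_8 = 0.000+0.000j
Node n9: branches {R1, R5, I2} → V_9 = 17.56-0.02256j
Source currents: i(V1)=-8.837+0.09691j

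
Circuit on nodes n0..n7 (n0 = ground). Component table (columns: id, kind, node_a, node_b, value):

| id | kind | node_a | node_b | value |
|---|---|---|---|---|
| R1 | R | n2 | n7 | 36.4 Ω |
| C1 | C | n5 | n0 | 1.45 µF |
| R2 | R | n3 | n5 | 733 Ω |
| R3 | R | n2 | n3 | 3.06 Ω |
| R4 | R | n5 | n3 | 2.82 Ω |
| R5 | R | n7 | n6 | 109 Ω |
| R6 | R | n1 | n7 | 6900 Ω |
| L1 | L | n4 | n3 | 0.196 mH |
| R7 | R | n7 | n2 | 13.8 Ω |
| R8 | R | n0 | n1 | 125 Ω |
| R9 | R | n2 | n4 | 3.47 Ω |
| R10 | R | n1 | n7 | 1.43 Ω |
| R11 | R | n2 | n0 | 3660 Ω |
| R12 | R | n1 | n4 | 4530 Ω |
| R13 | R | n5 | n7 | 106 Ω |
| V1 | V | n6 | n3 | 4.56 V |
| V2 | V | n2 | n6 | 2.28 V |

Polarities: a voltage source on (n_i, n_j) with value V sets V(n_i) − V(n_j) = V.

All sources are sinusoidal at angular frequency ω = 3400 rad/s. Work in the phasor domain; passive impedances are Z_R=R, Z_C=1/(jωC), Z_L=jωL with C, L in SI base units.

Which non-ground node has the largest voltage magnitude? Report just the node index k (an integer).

MNA unknowns: 7 node voltages V₁..V_7 plus 2 source currents (V1, V2)
R1: Y=0.02747+0.000j on G[2,7]
C1: Y=0.000+0.004930j on G[5,0]
R2: Y=0.001364+0.000j on G[3,5]
R3: Y=0.3268+0.000j on G[2,3]
R4: Y=0.3546+0.000j on G[5,3]
R5: Y=0.009174+0.000j on G[7,6]
R6: Y=0.0001449+0.000j on G[1,7]
L1: Y=0.000-1.501j on G[4,3]
R7: Y=0.07246+0.000j on G[7,2]
R8: Y=0.008000+0.000j on G[0,1]
R9: Y=0.2882+0.000j on G[2,4]
R10: Y=0.6993+0.000j on G[1,7]
R11: Y=0.0002732+0.000j on G[2,0]
R12: Y=0.0002208+0.000j on G[1,4]
R13: Y=0.009434+0.000j on G[5,7]
V1: row V6−V3=4.56, i_V1 at 6,3
V2: row V2−V6=2.28, i_V2 at 2,6
solve → V1=1.604+2.496j, V2=2.448+2.686j, V3=-4.392+2.686j, V4=-4.148+3.953j, V5=-4.199+2.738j, V6=0.1684+2.686j, V7=1.624+2.524j
aux → i_V1=-4.206+0.3470j, i_V2=-4.219+0.3484j

4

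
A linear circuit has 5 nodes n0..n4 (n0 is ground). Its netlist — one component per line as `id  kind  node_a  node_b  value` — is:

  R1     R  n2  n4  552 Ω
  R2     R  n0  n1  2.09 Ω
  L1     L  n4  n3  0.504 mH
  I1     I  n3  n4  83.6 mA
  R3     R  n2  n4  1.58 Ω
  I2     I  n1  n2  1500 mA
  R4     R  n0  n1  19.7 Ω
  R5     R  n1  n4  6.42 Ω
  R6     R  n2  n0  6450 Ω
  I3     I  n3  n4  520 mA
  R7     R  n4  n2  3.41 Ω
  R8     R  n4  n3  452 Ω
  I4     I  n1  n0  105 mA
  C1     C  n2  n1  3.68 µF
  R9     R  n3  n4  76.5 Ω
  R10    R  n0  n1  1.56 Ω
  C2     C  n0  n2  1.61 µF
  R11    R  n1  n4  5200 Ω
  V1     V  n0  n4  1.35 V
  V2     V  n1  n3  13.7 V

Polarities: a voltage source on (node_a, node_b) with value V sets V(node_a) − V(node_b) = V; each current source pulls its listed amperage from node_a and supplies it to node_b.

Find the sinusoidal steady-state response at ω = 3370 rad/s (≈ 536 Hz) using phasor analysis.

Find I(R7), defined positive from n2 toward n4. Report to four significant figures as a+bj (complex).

0.4943+0.0003089j A

MNA unknowns: 4 node voltages V₁..V_4 plus 2 source currents (V1, V2)
R1: Y=0.001812+0.000j on G[2,4]
R2: Y=0.4785+0.000j on G[0,1]
L1: Y=0.000-0.5888j on G[4,3]
I1: z[3]−=0.0836, z[4]+=0.0836
R3: Y=0.6329+0.000j on G[2,4]
I2: z[1]−=1.5, z[2]+=1.5
R4: Y=0.05076+0.000j on G[0,1]
R5: Y=0.1558+0.000j on G[1,4]
R6: Y=0.0001550+0.000j on G[2,0]
I3: z[3]−=0.52, z[4]+=0.52
R7: Y=0.2933+0.000j on G[4,2]
R8: Y=0.002212+0.000j on G[4,3]
I4: z[1]−=0.105, z[0]+=0.105
C1: Y=0.000+0.01240j on G[2,1]
R9: Y=0.01307+0.000j on G[3,4]
R10: Y=0.6410+0.000j on G[0,1]
C2: Y=0.000+0.005426j on G[0,2]
R11: Y=0.0001923+0.000j on G[1,4]
V1: row V0−V4=1.35, i_V1 at 0,4
V2: row V1−V3=13.7, i_V2 at 1,3
solve → V1=0.5612-5.176j, V2=0.3356+0.001053j, V3=-13.14-5.176j, V4=-1.350+0.000j
aux → i_V1=0.7618-6.055j, i_V2=-2.624+6.862j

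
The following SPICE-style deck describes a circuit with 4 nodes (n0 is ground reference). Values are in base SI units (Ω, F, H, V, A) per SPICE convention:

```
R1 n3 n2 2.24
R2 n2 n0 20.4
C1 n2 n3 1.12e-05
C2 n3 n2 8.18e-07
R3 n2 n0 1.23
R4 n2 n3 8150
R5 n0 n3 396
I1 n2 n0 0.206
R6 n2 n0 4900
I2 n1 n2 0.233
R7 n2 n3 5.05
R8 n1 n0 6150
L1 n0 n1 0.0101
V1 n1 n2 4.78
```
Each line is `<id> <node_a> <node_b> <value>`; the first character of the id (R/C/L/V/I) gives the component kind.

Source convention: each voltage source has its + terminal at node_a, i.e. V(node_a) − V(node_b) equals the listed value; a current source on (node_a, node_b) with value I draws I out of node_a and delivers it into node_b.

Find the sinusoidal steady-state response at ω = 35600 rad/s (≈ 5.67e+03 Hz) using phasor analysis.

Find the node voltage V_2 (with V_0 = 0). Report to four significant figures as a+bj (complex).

-0.2391+0.01460j V

Apply KCL at each of the 3 non-ground nodes and solve the resulting linear system.
Node n1: branches {I2, R8, L1, V1} → V_1 = 4.541+0.01460j
Node n2: branches {R1, R2, C1, C2, R3, R4, I1, R6, I2, R7, V1} → V_2 = -0.2391+0.01460j
Node n3: branches {R1, C1, C2, R4, R5, R7} → V_3 = -0.2385+0.01413j
Source currents: i(V1)=-0.2338+0.01263j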